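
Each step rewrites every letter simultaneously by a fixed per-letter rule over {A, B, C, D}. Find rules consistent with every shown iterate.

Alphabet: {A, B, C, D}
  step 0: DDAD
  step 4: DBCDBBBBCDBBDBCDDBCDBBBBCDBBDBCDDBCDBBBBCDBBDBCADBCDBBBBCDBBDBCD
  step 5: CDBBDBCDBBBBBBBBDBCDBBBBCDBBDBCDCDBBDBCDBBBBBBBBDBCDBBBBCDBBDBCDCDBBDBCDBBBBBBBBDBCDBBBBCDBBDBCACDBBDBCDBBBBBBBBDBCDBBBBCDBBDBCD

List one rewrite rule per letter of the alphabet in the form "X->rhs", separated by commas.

  step 4 ⇒ step 5: DBCDBBBBCDBBDBCDDBCDBBBBCDBBDBCDDBCDBBBBCDBBDBCADBCDBBBBCDBBDBCD ⇒ CD·BB·DB·CD·BB·BB·BB·BB·DB·CD·BB·BB·CD·BB·DB·CD·CD·BB·DB·CD·BB·BB·BB·BB·DB·CD·BB·BB·CD·BB·DB·CD·CD·BB·DB·CD·BB·BB·BB·BB·DB·CD·BB·BB·CD·BB·DB·CA·CD·BB·DB·CD·BB·BB·BB·BB·DB·CD·BB·BB·CD·BB·DB·CD
    A ↦ CA
    B ↦ BB
    C ↦ DB
    D ↦ CD

A->CA, B->BB, C->DB, D->CD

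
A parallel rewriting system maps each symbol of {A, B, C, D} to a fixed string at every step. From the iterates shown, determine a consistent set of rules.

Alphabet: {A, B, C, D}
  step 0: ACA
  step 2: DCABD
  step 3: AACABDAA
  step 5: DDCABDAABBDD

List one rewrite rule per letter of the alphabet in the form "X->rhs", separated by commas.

A->B, B->D, C->CA, D->AA

  step 2 ⇒ step 3: DCABD ⇒ AA·CA·B·D·AA
    A ↦ B
    B ↦ D
    C ↦ CA
    D ↦ AA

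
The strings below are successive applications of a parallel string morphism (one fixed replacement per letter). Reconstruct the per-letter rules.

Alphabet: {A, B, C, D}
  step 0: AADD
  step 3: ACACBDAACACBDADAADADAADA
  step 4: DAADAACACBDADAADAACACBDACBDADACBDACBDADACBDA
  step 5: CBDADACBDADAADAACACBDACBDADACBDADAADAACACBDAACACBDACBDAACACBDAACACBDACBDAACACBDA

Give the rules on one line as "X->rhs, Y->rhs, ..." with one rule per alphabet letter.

  step 4 ⇒ step 5: DAADAACACBDADAADAACACBDACBDADACBDACBDADACBDA ⇒ CB·DA·DA·CB·DA·DA·A·DA·A·CA·CB·DA·CB·DA·DA·CB·DA·DA·A·DA·A·CA·CB·DA·A·CA·CB·DA·CB·DA·A·CA·CB·DA·A·CA·CB·DA·CB·DA·A·CA·CB·DA
    A ↦ DA
    B ↦ CA
    C ↦ A
    D ↦ CB

A->DA, B->CA, C->A, D->CB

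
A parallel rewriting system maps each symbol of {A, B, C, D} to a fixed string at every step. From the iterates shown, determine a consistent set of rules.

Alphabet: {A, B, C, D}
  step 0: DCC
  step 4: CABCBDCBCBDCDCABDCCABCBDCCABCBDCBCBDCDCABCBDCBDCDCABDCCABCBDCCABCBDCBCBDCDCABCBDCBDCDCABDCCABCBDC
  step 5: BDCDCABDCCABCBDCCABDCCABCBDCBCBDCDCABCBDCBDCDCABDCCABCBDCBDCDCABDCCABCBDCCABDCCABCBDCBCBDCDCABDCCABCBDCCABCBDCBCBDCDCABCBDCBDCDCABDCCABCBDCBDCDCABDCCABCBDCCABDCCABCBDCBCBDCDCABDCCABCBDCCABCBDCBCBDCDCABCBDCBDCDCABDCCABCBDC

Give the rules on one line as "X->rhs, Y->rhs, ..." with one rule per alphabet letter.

  step 4 ⇒ step 5: CABCBDCBCBDCDCABDCCABCBDCCABCBDCBCBDCDCABCBDCBDCDCABDCCABCBDCCABCBDCBCBDCDCABCBDCBDCDCABDCCABCBDC ⇒ BDC·D·CA·BDC·CA·BC·BDC·CA·BDC·CA·BC·BDC·BC·BDC·D·CA·BC·BDC·BDC·D·CA·BDC·CA·BC·BDC·BDC·D·CA·BDC·CA·BC·BDC·CA·BDC·CA·BC·BDC·BC·BDC·D·CA·BDC·CA·BC·BDC·CA·BC·BDC·BC·BDC·D·CA·BC·BDC·BDC·D·CA·BDC·CA·BC·BDC·BDC·D·CA·BDC·CA·BC·BDC·CA·BDC·CA·BC·BDC·BC·BDC·D·CA·BDC·CA·BC·BDC·CA·BC·BDC·BC·BDC·D·CA·BC·BDC·BDC·D·CA·BDC·CA·BC·BDC
    A ↦ D
    B ↦ CA
    C ↦ BDC
    D ↦ BC

A->D, B->CA, C->BDC, D->BC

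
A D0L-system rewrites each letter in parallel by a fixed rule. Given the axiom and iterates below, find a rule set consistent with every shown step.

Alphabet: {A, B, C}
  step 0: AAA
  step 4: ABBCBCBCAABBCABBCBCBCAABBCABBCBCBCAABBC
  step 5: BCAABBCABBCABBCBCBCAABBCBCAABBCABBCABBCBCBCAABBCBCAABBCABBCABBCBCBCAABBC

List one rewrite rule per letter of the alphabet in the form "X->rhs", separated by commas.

  step 4 ⇒ step 5: ABBCBCBCAABBCABBCBCBCAABBCABBCBCBCAABBC ⇒ BC·A·A·BBC·A·BBC·A·BBC·BC·BC·A·A·BBC·BC·A·A·BBC·A·BBC·A·BBC·BC·BC·A·A·BBC·BC·A·A·BBC·A·BBC·A·BBC·BC·BC·A·A·BBC
    A ↦ BC
    B ↦ A
    C ↦ BBC

A->BC, B->A, C->BBC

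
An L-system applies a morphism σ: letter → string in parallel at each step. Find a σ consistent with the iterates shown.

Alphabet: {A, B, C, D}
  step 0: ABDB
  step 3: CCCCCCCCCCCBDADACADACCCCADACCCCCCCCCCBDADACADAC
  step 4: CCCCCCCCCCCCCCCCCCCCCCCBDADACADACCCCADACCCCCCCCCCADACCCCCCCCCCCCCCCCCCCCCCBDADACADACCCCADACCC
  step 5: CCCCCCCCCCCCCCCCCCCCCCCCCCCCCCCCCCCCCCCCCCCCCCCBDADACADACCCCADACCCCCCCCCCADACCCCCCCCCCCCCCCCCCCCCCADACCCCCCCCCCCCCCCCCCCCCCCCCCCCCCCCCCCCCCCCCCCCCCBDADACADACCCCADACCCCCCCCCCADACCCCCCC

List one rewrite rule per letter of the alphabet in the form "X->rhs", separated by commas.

  step 4 ⇒ step 5: CCCCCCCCCCCCCCCCCCCCCCCBDADACADACCCCADACCCCCCCCCCADACCCCCCCCCCCCCCCCCCCCCCBDADACADACCCCADACCC ⇒ CC·CC·CC·CC·CC·CC·CC·CC·CC·CC·CC·CC·CC·CC·CC·CC·CC·CC·CC·CC·CC·CC·CC·CBD·ADA·C·ADA·C·CC·C·ADA·C·CC·CC·CC·CC·C·ADA·C·CC·CC·CC·CC·CC·CC·CC·CC·CC·CC·C·ADA·C·CC·CC·CC·CC·CC·CC·CC·CC·CC·CC·CC·CC·CC·CC·CC·CC·CC·CC·CC·CC·CC·CC·CBD·ADA·C·ADA·C·CC·C·ADA·C·CC·CC·CC·CC·C·ADA·C·CC·CC·CC
    A ↦ C
    B ↦ CBD
    C ↦ CC
    D ↦ ADA

A->C, B->CBD, C->CC, D->ADA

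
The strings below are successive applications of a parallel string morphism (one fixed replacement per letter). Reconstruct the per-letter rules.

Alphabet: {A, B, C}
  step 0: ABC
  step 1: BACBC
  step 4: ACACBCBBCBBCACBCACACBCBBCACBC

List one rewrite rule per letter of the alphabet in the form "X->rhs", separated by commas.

A->B, B->AC, C->BC

  step 0 ⇒ step 1: ABC ⇒ B·AC·BC
    A ↦ B
    B ↦ AC
    C ↦ BC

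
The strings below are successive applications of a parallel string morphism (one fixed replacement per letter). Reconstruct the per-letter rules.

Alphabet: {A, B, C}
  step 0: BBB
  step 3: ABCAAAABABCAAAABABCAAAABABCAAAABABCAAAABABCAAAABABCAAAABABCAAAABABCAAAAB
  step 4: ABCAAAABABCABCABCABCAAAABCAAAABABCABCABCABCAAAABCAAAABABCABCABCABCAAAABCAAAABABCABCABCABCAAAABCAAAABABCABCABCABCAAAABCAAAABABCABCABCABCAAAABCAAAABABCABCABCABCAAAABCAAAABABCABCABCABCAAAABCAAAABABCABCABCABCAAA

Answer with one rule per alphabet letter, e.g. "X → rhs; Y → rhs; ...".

A->ABC, B->AAA, C->AB

  step 3 ⇒ step 4: ABCAAAABABCAAAABABCAAAABABCAAAABABCAAAABABCAAAABABCAAAABABCAAAABABCAAAAB ⇒ ABC·AAA·AB·ABC·ABC·ABC·ABC·AAA·ABC·AAA·AB·ABC·ABC·ABC·ABC·AAA·ABC·AAA·AB·ABC·ABC·ABC·ABC·AAA·ABC·AAA·AB·ABC·ABC·ABC·ABC·AAA·ABC·AAA·AB·ABC·ABC·ABC·ABC·AAA·ABC·AAA·AB·ABC·ABC·ABC·ABC·AAA·ABC·AAA·AB·ABC·ABC·ABC·ABC·AAA·ABC·AAA·AB·ABC·ABC·ABC·ABC·AAA·ABC·AAA·AB·ABC·ABC·ABC·ABC·AAA
    A ↦ ABC
    B ↦ AAA
    C ↦ AB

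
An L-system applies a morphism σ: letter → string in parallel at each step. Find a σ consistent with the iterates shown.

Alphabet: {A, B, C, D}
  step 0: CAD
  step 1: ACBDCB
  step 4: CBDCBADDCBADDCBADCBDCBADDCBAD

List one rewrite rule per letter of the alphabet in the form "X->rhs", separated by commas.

A->CB, B->D, C->A, D->DCB

  step 0 ⇒ step 1: CAD ⇒ A·CB·DCB
    A ↦ CB
    C ↦ A
    D ↦ DCB
    B ↦ D  (constrained at step 1)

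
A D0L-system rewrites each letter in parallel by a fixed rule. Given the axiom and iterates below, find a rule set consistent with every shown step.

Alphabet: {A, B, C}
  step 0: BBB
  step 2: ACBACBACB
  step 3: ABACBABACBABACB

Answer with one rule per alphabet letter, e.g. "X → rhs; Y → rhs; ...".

A->AB, B->CB, C->A

  step 2 ⇒ step 3: ACBACBACB ⇒ AB·A·CB·AB·A·CB·AB·A·CB
    A ↦ AB
    B ↦ CB
    C ↦ A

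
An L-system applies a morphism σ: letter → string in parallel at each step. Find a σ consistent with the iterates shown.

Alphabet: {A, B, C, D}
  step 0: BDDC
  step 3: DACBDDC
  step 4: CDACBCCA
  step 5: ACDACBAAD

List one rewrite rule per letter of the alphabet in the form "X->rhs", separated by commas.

  step 4 ⇒ step 5: CDACBCCA ⇒ A·C·D·A·CB·A·A·D
    A ↦ D
    B ↦ CB
    C ↦ A
    D ↦ C

A->D, B->CB, C->A, D->C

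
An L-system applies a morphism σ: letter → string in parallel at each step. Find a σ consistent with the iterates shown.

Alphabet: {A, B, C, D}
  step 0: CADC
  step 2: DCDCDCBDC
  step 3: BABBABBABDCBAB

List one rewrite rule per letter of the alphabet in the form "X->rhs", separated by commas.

  step 2 ⇒ step 3: DCDCDCBDC ⇒ BA·B·BA·B·BA·B·DC·BA·B
    B ↦ DC
    C ↦ B
    D ↦ BA
    A ↦ B  (constrained at step 0)

A->B, B->DC, C->B, D->BA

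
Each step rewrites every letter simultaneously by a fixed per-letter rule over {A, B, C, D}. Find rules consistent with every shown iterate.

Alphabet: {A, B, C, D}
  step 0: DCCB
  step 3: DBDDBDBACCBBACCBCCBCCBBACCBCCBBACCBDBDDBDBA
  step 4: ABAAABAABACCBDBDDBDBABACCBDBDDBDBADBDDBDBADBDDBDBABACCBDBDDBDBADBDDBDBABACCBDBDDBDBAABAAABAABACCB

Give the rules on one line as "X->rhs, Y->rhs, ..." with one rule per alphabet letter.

  step 3 ⇒ step 4: DBDDBDBACCBBACCBCCBCCBBACCBCCBBACCBDBDDBDBA ⇒ A·BA·A·A·BA·A·BA·CCB·DBD·DBD·BA·BA·CCB·DBD·DBD·BA·DBD·DBD·BA·DBD·DBD·BA·BA·CCB·DBD·DBD·BA·DBD·DBD·BA·BA·CCB·DBD·DBD·BA·A·BA·A·A·BA·A·BA·CCB
    A ↦ CCB
    B ↦ BA
    C ↦ DBD
    D ↦ A

A->CCB, B->BA, C->DBD, D->A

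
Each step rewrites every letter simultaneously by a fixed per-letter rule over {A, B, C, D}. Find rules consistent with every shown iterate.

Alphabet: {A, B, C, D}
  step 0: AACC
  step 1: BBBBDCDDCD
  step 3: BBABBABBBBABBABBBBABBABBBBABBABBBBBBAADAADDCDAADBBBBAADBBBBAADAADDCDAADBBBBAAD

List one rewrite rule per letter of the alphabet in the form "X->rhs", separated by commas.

A->BB, B->ABB, C->DCD, D->AAD

  step 0 ⇒ step 1: AACC ⇒ BB·BB·DCD·DCD
    A ↦ BB
    C ↦ DCD
    B ↦ ABB  (constrained at step 1)
    D ↦ AAD  (constrained at step 1)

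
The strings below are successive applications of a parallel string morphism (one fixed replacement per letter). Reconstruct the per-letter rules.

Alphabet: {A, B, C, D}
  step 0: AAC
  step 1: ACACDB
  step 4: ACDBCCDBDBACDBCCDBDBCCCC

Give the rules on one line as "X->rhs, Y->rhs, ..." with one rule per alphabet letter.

A->AC, B->C, C->DB, D->C

  step 0 ⇒ step 1: AAC ⇒ AC·AC·DB
    A ↦ AC
    C ↦ DB
    B ↦ C  (constrained at step 1)
    D ↦ C  (constrained at step 1)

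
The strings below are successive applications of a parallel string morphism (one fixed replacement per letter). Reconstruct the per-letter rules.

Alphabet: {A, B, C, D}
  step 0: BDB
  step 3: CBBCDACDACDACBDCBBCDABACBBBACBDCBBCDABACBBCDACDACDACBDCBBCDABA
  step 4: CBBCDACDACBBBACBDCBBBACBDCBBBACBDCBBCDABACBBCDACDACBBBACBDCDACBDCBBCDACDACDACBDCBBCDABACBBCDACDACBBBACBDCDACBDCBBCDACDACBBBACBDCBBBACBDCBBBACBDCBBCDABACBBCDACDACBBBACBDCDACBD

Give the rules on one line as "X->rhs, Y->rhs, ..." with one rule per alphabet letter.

A->CBD, B->CDA, C->CBB, D->BA

  step 3 ⇒ step 4: CBBCDACDACDACBDCBBCDABACBBBACBDCBBCDABACBBCDACDACDACBDCBBCDABA ⇒ CBB·CDA·CDA·CBB·BA·CBD·CBB·BA·CBD·CBB·BA·CBD·CBB·CDA·BA·CBB·CDA·CDA·CBB·BA·CBD·CDA·CBD·CBB·CDA·CDA·CDA·CBD·CBB·CDA·BA·CBB·CDA·CDA·CBB·BA·CBD·CDA·CBD·CBB·CDA·CDA·CBB·BA·CBD·CBB·BA·CBD·CBB·BA·CBD·CBB·CDA·BA·CBB·CDA·CDA·CBB·BA·CBD·CDA·CBD
    A ↦ CBD
    B ↦ CDA
    C ↦ CBB
    D ↦ BA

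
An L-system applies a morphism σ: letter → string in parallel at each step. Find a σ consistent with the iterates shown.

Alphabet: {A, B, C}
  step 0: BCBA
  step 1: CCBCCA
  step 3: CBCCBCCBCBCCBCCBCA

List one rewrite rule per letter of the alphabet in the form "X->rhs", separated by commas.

A->CA, B->C, C->CB

  step 0 ⇒ step 1: BCBA ⇒ C·CB·C·CA
    A ↦ CA
    B ↦ C
    C ↦ CB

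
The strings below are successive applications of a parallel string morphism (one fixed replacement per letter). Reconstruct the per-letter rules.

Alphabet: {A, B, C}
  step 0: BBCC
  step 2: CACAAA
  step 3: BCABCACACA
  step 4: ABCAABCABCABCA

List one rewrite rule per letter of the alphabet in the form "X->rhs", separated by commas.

A->CA, B->A, C->B

  step 3 ⇒ step 4: BCABCACACA ⇒ A·B·CA·A·B·CA·B·CA·B·CA
    A ↦ CA
    B ↦ A
    C ↦ B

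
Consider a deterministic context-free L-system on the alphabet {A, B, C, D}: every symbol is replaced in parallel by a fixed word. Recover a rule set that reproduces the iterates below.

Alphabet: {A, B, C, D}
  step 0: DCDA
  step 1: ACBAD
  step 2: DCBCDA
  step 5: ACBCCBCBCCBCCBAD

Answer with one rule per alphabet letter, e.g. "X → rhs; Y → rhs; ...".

  step 1 ⇒ step 2: ACBAD ⇒ D·CB·C·D·A
    A ↦ D
    B ↦ C
    C ↦ CB
    D ↦ A

A->D, B->C, C->CB, D->A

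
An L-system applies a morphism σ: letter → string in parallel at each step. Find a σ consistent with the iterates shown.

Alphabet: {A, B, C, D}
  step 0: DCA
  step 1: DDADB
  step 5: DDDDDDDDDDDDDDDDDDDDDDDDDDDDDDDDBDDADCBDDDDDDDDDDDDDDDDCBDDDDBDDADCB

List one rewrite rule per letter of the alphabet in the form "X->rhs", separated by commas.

A->B, B->CB, C->AD, D->DD

  step 0 ⇒ step 1: DCA ⇒ DD·AD·B
    A ↦ B
    C ↦ AD
    D ↦ DD
    B ↦ CB  (constrained at step 1)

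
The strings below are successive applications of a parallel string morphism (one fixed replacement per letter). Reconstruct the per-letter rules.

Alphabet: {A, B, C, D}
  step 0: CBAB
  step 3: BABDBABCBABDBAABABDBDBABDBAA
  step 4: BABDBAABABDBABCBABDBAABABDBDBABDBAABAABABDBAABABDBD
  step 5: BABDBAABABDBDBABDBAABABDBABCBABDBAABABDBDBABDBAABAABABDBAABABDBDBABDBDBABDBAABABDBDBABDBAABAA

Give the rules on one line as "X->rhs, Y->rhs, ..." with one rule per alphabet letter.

A->BD, B->BA, C->BC, D->A

  step 4 ⇒ step 5: BABDBAABABDBABCBABDBAABABDBDBABDBAABAABABDBAABABDBD ⇒ BA·BD·BA·A·BA·BD·BD·BA·BD·BA·A·BA·BD·BA·BC·BA·BD·BA·A·BA·BD·BD·BA·BD·BA·A·BA·A·BA·BD·BA·A·BA·BD·BD·BA·BD·BD·BA·BD·BA·A·BA·BD·BD·BA·BD·BA·A·BA·A
    A ↦ BD
    B ↦ BA
    C ↦ BC
    D ↦ A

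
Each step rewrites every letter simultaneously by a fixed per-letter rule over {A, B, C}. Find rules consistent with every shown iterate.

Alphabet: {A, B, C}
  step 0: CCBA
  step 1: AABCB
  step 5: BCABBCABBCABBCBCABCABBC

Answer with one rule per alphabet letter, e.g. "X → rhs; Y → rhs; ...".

  step 0 ⇒ step 1: CCBA ⇒ A·A·BC·B
    A ↦ B
    B ↦ BC
    C ↦ A

A->B, B->BC, C->A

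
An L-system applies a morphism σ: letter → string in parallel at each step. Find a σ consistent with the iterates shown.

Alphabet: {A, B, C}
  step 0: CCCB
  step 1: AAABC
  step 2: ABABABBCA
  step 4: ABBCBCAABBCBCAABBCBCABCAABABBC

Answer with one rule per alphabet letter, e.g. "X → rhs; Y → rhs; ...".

A->AB, B->BC, C->A

  step 1 ⇒ step 2: AAABC ⇒ AB·AB·AB·BC·A
    A ↦ AB
    B ↦ BC
    C ↦ A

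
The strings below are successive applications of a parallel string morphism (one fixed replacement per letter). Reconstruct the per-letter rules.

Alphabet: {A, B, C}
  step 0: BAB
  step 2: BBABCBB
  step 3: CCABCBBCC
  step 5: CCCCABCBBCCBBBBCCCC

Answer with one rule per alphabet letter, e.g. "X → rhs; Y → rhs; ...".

A->AB, B->C, C->BB

  step 2 ⇒ step 3: BBABCBB ⇒ C·C·AB·C·BB·C·C
    A ↦ AB
    B ↦ C
    C ↦ BB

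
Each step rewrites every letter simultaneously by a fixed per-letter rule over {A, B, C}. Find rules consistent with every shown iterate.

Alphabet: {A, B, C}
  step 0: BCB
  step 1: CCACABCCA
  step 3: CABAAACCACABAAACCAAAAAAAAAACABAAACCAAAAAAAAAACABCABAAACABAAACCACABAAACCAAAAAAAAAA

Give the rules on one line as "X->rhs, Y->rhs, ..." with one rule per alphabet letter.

  step 0 ⇒ step 1: BCB ⇒ CCA·CAB·CCA
    B ↦ CCA
    C ↦ CAB
    A ↦ AAA  (constrained at step 1)

A->AAA, B->CCA, C->CAB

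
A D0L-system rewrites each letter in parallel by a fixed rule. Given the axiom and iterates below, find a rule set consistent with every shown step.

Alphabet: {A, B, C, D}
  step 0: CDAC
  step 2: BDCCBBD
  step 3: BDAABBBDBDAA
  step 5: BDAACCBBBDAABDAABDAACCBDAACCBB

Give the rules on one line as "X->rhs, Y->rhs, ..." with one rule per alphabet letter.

A->C, B->BD, C->B, D->AA

  step 2 ⇒ step 3: BDCCBBD ⇒ BD·AA·B·B·BD·BD·AA
    B ↦ BD
    C ↦ B
    D ↦ AA
    A ↦ C  (constrained at step 0)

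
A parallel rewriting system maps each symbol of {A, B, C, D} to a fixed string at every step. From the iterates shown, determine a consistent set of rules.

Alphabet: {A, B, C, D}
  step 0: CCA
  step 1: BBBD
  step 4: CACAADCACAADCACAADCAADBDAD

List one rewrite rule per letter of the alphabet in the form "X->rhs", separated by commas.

  step 0 ⇒ step 1: CCA ⇒ B·B·BD
    A ↦ BD
    C ↦ B
    B ↦ CA  (constrained at step 1)
    D ↦ AD  (constrained at step 1)

A->BD, B->CA, C->B, D->AD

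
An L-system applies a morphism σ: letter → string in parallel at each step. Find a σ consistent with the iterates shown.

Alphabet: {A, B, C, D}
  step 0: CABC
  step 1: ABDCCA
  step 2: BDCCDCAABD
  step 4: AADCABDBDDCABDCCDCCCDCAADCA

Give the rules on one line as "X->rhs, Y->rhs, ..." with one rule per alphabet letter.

  step 1 ⇒ step 2: ABDCCA ⇒ BD·CC·DC·A·A·BD
    A ↦ BD
    B ↦ CC
    C ↦ A
    D ↦ DC

A->BD, B->CC, C->A, D->DC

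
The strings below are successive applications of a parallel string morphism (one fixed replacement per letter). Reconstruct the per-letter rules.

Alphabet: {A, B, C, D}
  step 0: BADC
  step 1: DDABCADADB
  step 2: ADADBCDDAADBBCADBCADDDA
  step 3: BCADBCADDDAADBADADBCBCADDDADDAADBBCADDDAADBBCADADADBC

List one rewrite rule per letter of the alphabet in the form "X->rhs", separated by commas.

  step 2 ⇒ step 3: ADADBCDDAADBBCADBCADDDA ⇒ BC·AD·BC·AD·DDA·ADB·AD·AD·BC·BC·AD·DDA·DDA·ADB·BC·AD·DDA·ADB·BC·AD·AD·AD·BC
    A ↦ BC
    B ↦ DDA
    C ↦ ADB
    D ↦ AD

A->BC, B->DDA, C->ADB, D->AD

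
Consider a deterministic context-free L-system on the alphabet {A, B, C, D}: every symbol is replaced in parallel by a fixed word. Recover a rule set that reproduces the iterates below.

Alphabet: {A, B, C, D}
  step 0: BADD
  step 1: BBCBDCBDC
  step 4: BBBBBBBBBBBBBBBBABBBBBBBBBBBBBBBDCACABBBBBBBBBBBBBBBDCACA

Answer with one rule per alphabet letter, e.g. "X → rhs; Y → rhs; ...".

A->C, B->BB, C->A, D->BDC

  step 0 ⇒ step 1: BADD ⇒ BB·C·BDC·BDC
    A ↦ C
    B ↦ BB
    D ↦ BDC
    C ↦ A  (constrained at step 1)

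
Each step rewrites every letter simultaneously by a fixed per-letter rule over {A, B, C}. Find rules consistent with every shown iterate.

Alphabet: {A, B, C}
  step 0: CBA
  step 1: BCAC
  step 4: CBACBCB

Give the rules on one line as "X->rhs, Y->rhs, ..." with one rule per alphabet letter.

A->AC, B->C, C->B

  step 0 ⇒ step 1: CBA ⇒ B·C·AC
    A ↦ AC
    B ↦ C
    C ↦ B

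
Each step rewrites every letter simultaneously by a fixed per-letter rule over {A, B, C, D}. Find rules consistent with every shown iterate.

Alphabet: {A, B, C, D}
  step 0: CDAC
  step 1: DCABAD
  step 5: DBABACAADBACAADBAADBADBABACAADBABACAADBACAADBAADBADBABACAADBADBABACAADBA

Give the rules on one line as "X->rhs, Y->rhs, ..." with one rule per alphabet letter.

  step 0 ⇒ step 1: CDAC ⇒ D·CA·BA·D
    A ↦ BA
    C ↦ D
    D ↦ CA
    B ↦ AD  (constrained at step 1)

A->BA, B->AD, C->D, D->CA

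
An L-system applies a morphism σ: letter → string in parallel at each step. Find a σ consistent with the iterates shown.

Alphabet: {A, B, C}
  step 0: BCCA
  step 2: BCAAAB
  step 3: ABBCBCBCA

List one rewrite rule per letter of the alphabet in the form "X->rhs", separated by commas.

A->BC, B->A, C->B

  step 2 ⇒ step 3: BCAAAB ⇒ A·B·BC·BC·BC·A
    A ↦ BC
    B ↦ A
    C ↦ B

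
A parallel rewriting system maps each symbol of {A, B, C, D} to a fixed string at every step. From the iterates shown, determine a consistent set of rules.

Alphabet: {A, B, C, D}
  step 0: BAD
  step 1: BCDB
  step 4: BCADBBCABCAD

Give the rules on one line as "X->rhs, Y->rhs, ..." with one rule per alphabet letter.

A->D, B->BC, C->A, D->B

  step 0 ⇒ step 1: BAD ⇒ BC·D·B
    A ↦ D
    B ↦ BC
    D ↦ B
    C ↦ A  (constrained at step 1)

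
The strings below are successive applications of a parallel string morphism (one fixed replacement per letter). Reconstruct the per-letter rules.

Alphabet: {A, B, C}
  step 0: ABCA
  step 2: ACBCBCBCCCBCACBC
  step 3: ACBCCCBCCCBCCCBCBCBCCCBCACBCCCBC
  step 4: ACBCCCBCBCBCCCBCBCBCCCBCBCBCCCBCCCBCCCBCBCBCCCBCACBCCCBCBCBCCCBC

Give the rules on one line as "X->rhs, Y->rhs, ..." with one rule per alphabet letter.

A->AC, B->CC, C->BC

  step 3 ⇒ step 4: ACBCCCBCCCBCCCBCBCBCCCBCACBCCCBC ⇒ AC·BC·CC·BC·BC·BC·CC·BC·BC·BC·CC·BC·BC·BC·CC·BC·CC·BC·CC·BC·BC·BC·CC·BC·AC·BC·CC·BC·BC·BC·CC·BC
    A ↦ AC
    B ↦ CC
    C ↦ BC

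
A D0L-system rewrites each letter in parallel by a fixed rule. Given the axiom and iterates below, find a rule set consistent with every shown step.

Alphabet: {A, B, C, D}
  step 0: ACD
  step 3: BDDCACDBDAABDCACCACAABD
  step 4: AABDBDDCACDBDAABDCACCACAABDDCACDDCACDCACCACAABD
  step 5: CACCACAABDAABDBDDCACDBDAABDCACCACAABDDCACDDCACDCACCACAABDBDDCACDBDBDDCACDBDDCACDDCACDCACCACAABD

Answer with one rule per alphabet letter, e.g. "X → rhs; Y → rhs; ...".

A->CAC, B->AA, C->D, D->BD

  step 4 ⇒ step 5: AABDBDDCACDBDAABDCACCACAABDDCACDDCACDCACCACAABD ⇒ CAC·CAC·AA·BD·AA·BD·BD·D·CAC·D·BD·AA·BD·CAC·CAC·AA·BD·D·CAC·D·D·CAC·D·CAC·CAC·AA·BD·BD·D·CAC·D·BD·BD·D·CAC·D·BD·D·CAC·D·D·CAC·D·CAC·CAC·AA·BD
    A ↦ CAC
    B ↦ AA
    C ↦ D
    D ↦ BD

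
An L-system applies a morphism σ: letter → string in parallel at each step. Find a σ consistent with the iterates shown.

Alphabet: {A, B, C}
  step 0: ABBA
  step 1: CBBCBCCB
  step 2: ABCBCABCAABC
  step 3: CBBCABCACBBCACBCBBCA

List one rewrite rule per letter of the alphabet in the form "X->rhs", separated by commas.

A->CB, B->BC, C->A

  step 2 ⇒ step 3: ABCBCABCAABC ⇒ CB·BC·A·BC·A·CB·BC·A·CB·CB·BC·A
    A ↦ CB
    B ↦ BC
    C ↦ A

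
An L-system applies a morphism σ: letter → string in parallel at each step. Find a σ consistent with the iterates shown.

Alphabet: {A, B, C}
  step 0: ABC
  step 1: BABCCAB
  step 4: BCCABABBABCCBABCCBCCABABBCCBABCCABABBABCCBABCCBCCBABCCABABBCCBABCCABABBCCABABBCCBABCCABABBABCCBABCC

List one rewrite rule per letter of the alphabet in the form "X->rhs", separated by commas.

A->BA, B->BCC, C->AB

  step 0 ⇒ step 1: ABC ⇒ BA·BCC·AB
    A ↦ BA
    B ↦ BCC
    C ↦ AB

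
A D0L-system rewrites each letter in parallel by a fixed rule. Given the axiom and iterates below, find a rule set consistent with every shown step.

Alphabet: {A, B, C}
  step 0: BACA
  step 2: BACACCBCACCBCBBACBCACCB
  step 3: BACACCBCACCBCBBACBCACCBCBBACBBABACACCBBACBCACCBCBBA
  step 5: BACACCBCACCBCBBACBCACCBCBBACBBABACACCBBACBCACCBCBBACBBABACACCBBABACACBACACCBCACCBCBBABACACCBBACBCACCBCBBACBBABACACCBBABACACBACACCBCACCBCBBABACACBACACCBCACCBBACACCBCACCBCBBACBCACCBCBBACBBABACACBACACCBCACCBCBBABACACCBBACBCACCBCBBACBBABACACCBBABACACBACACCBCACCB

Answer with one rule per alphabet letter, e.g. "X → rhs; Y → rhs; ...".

A->CAC, B->BA, C->CB

  step 2 ⇒ step 3: BACACCBCACCBCBBACBCACCB ⇒ BA·CAC·CB·CAC·CB·CB·BA·CB·CAC·CB·CB·BA·CB·BA·BA·CAC·CB·BA·CB·CAC·CB·CB·BA
    A ↦ CAC
    B ↦ BA
    C ↦ CB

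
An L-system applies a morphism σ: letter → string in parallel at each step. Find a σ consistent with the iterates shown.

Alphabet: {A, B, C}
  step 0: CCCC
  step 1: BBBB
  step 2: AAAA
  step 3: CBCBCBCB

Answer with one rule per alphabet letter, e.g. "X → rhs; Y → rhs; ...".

  step 2 ⇒ step 3: AAAA ⇒ CB·CB·CB·CB
    A ↦ CB
  step 1 ⇒ step 2: BBBB ⇒ A·A·A·A
    B ↦ A
  step 0 ⇒ step 1: CCCC ⇒ B·B·B·B
    C ↦ B

A->CB, B->A, C->B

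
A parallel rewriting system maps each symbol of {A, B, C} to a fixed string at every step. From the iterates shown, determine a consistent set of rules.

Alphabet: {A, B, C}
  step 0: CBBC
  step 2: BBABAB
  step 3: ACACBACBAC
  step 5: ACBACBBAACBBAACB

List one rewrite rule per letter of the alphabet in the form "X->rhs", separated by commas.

A->B, B->AC, C->A

  step 2 ⇒ step 3: BBABAB ⇒ AC·AC·B·AC·B·AC
    A ↦ B
    B ↦ AC
    C ↦ A  (constrained at step 0)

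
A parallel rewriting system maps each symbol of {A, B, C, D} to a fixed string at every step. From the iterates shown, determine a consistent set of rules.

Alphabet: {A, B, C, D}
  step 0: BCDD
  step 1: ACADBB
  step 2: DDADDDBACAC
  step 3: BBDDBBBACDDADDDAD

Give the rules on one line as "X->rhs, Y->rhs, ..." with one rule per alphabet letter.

A->DD, B->AC, C->AD, D->B

  step 2 ⇒ step 3: DDADDDBACAC ⇒ B·B·DD·B·B·B·AC·DD·AD·DD·AD
    A ↦ DD
    B ↦ AC
    C ↦ AD
    D ↦ B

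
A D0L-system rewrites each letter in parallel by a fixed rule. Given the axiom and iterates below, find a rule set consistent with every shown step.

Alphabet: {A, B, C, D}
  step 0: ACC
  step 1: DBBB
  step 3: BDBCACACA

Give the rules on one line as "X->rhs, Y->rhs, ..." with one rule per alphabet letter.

  step 0 ⇒ step 1: ACC ⇒ DB·B·B
    A ↦ DB
    C ↦ B
    B ↦ D  (constrained at step 1)
    D ↦ CA  (constrained at step 1)

A->DB, B->D, C->B, D->CA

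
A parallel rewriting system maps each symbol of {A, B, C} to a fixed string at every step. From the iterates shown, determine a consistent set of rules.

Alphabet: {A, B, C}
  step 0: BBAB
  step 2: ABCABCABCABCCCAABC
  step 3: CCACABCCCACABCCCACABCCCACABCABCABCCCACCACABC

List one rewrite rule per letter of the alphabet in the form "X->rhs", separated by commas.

  step 2 ⇒ step 3: ABCABCABCABCCCAABC ⇒ CCA·C·ABC·CCA·C·ABC·CCA·C·ABC·CCA·C·ABC·ABC·ABC·CCA·CCA·C·ABC
    A ↦ CCA
    B ↦ C
    C ↦ ABC

A->CCA, B->C, C->ABC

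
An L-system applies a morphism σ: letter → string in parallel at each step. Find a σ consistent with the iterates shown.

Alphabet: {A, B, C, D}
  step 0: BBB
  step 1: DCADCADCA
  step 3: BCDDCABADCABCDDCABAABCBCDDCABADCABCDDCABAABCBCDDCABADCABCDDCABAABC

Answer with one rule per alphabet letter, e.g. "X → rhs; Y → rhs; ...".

A->BCD, B->DCA, C->BA, D->ABC

  step 0 ⇒ step 1: BBB ⇒ DCA·DCA·DCA
    B ↦ DCA
    A ↦ BCD  (constrained at step 1)
    C ↦ BA  (constrained at step 1)
    D ↦ ABC  (constrained at step 1)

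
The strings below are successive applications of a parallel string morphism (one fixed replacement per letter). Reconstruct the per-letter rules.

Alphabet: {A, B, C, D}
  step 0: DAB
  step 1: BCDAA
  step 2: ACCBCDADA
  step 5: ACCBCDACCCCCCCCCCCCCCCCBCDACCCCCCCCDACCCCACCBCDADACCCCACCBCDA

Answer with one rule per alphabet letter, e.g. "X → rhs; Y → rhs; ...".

A->DA, B->A, C->CC, D->BC

  step 1 ⇒ step 2: BCDAA ⇒ A·CC·BC·DA·DA
    A ↦ DA
    B ↦ A
    C ↦ CC
    D ↦ BC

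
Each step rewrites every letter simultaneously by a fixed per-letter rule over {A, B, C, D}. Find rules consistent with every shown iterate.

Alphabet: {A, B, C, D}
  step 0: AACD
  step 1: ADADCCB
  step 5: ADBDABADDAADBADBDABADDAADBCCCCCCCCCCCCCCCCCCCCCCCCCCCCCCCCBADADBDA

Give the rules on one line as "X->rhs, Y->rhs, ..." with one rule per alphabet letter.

A->AD, B->DA, C->CC, D->B

  step 0 ⇒ step 1: AACD ⇒ AD·AD·CC·B
    A ↦ AD
    C ↦ CC
    D ↦ B
    B ↦ DA  (constrained at step 1)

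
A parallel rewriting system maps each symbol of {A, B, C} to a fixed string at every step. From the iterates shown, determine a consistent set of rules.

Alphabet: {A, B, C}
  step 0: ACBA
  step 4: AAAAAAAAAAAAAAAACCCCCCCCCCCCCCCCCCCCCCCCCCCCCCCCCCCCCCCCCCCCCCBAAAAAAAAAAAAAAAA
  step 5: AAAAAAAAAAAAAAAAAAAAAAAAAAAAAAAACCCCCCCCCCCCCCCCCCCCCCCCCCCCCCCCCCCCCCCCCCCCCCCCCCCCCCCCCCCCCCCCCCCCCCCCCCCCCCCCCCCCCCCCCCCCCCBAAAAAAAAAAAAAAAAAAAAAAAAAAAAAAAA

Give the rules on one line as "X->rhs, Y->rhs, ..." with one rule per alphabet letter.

  step 4 ⇒ step 5: AAAAAAAAAAAAAAAACCCCCCCCCCCCCCCCCCCCCCCCCCCCCCCCCCCCCCCCCCCCCCBAAAAAAAAAAAAAAAA ⇒ AA·AA·AA·AA·AA·AA·AA·AA·AA·AA·AA·AA·AA·AA·AA·AA·CC·CC·CC·CC·CC·CC·CC·CC·CC·CC·CC·CC·CC·CC·CC·CC·CC·CC·CC·CC·CC·CC·CC·CC·CC·CC·CC·CC·CC·CC·CC·CC·CC·CC·CC·CC·CC·CC·CC·CC·CC·CC·CC·CC·CC·CC·CCB·AA·AA·AA·AA·AA·AA·AA·AA·AA·AA·AA·AA·AA·AA·AA·AA
    A ↦ AA
    B ↦ CCB
    C ↦ CC

A->AA, B->CCB, C->CC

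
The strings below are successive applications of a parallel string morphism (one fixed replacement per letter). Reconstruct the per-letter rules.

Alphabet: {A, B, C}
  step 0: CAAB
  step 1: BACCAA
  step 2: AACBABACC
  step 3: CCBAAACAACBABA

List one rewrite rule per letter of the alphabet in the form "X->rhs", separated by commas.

  step 2 ⇒ step 3: AACBABACC ⇒ C·C·BA·AA·C·AA·C·BA·BA
    A ↦ C
    B ↦ AA
    C ↦ BA

A->C, B->AA, C->BA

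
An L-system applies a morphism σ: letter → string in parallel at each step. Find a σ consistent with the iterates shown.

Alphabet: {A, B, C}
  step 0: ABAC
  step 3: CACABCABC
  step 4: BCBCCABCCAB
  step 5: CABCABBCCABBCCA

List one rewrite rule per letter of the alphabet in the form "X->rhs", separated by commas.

A->C, B->CA, C->B

  step 4 ⇒ step 5: BCBCCABCCAB ⇒ CA·B·CA·B·B·C·CA·B·B·C·CA
    A ↦ C
    B ↦ CA
    C ↦ B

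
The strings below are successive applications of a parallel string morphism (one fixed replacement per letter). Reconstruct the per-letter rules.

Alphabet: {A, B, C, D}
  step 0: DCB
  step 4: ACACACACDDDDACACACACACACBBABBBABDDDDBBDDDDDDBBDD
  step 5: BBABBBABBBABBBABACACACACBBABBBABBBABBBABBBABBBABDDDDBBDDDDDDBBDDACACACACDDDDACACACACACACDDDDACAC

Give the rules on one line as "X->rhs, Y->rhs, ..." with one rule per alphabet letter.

A->BB, B->DD, C->AB, D->AC

  step 4 ⇒ step 5: ACACACACDDDDACACACACACACBBABBBABDDDDBBDDDDDDBBDD ⇒ BB·AB·BB·AB·BB·AB·BB·AB·AC·AC·AC·AC·BB·AB·BB·AB·BB·AB·BB·AB·BB·AB·BB·AB·DD·DD·BB·DD·DD·DD·BB·DD·AC·AC·AC·AC·DD·DD·AC·AC·AC·AC·AC·AC·DD·DD·AC·AC
    A ↦ BB
    B ↦ DD
    C ↦ AB
    D ↦ AC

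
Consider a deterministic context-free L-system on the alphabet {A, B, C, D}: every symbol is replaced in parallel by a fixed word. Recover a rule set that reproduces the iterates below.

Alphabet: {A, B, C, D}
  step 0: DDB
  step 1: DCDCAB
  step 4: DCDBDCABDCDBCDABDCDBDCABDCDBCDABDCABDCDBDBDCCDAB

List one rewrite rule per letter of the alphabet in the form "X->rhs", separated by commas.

  step 0 ⇒ step 1: DDB ⇒ DC·DC·AB
    B ↦ AB
    D ↦ DC
    A ↦ CD  (constrained at step 1)
    C ↦ DB  (constrained at step 1)

A->CD, B->AB, C->DB, D->DC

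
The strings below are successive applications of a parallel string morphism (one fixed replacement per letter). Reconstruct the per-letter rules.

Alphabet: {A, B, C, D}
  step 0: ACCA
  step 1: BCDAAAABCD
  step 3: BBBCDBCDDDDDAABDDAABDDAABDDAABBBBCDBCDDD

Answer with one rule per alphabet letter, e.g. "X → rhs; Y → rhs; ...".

  step 0 ⇒ step 1: ACCA ⇒ BCD·AA·AA·BCD
    A ↦ BCD
    C ↦ AA
    B ↦ DD  (constrained at step 1)
    D ↦ B  (constrained at step 1)

A->BCD, B->DD, C->AA, D->B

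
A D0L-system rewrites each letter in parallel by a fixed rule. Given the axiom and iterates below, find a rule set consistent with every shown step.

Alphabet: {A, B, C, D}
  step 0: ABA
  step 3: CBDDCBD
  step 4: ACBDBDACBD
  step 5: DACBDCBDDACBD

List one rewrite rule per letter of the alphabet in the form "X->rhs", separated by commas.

  step 4 ⇒ step 5: ACBDBDACBD ⇒ D·A·C·BD·C·BD·D·A·C·BD
    A ↦ D
    B ↦ C
    C ↦ A
    D ↦ BD

A->D, B->C, C->A, D->BD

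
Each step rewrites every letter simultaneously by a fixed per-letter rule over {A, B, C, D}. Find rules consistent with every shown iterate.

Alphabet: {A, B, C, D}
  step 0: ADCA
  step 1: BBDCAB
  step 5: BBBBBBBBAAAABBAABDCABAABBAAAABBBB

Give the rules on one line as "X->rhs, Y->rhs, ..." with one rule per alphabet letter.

  step 0 ⇒ step 1: ADCA ⇒ B·BD·CA·B
    A ↦ B
    C ↦ CA
    D ↦ BD
    B ↦ AA  (constrained at step 1)

A->B, B->AA, C->CA, D->BD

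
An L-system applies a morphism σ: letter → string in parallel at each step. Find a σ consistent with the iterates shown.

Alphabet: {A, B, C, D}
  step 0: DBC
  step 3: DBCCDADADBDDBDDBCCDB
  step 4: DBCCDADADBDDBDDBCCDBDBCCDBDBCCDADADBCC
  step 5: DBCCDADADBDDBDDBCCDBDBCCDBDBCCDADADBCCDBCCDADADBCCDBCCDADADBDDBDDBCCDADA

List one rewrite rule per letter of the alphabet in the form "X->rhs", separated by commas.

A->D, B->CC, C->DA, D->DB

  step 4 ⇒ step 5: DBCCDADADBDDBDDBCCDBDBCCDBDBCCDADADBCC ⇒ DB·CC·DA·DA·DB·D·DB·D·DB·CC·DB·DB·CC·DB·DB·CC·DA·DA·DB·CC·DB·CC·DA·DA·DB·CC·DB·CC·DA·DA·DB·D·DB·D·DB·CC·DA·DA
    A ↦ D
    B ↦ CC
    C ↦ DA
    D ↦ DB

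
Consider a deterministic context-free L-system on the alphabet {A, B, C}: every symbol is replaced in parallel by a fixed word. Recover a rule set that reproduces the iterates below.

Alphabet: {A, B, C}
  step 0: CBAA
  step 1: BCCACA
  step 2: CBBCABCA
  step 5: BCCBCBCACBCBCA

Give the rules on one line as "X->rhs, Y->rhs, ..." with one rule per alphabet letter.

  step 1 ⇒ step 2: BCCACA ⇒ C·B·B·CA·B·CA
    A ↦ CA
    B ↦ C
    C ↦ B

A->CA, B->C, C->B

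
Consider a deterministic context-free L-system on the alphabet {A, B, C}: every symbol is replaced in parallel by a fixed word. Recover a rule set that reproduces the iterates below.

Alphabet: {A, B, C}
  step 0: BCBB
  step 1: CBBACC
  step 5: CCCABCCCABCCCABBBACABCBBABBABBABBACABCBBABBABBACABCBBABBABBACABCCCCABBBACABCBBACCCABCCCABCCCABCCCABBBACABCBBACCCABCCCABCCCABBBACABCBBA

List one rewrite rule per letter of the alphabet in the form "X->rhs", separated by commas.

A->CAB, B->C, C->BBA

  step 0 ⇒ step 1: BCBB ⇒ C·BBA·C·C
    B ↦ C
    C ↦ BBA
    A ↦ CAB  (constrained at step 1)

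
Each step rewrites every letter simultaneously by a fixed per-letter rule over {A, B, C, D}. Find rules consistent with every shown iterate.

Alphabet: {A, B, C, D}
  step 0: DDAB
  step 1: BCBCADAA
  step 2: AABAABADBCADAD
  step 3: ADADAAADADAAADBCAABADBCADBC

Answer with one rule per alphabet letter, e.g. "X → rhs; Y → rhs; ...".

A->AD, B->AA, C->B, D->BC

  step 2 ⇒ step 3: AABAABADBCADAD ⇒ AD·AD·AA·AD·AD·AA·AD·BC·AA·B·AD·BC·AD·BC
    A ↦ AD
    B ↦ AA
    C ↦ B
    D ↦ BC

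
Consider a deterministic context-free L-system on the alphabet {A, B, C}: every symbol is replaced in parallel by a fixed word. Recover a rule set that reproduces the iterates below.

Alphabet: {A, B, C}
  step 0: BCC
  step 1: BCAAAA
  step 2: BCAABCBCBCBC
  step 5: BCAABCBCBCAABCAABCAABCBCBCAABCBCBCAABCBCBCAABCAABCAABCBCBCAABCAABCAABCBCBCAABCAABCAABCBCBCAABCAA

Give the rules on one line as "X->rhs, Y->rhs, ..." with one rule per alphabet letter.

A->BC, B->BC, C->AA

  step 1 ⇒ step 2: BCAAAA ⇒ BC·AA·BC·BC·BC·BC
    A ↦ BC
    B ↦ BC
    C ↦ AA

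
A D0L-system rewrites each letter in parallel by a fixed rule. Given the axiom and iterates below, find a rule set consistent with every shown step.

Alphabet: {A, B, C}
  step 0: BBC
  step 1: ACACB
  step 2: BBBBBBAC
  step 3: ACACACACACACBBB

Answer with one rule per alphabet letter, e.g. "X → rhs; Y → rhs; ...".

  step 2 ⇒ step 3: BBBBBBAC ⇒ AC·AC·AC·AC·AC·AC·BB·B
    A ↦ BB
    B ↦ AC
    C ↦ B

A->BB, B->AC, C->B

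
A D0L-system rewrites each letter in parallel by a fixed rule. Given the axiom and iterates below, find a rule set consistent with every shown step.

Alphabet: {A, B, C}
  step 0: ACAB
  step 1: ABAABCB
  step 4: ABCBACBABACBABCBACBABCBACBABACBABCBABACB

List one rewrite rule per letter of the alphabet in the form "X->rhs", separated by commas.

  step 0 ⇒ step 1: ACAB ⇒ AB·A·AB·CB
    A ↦ AB
    B ↦ CB
    C ↦ A

A->AB, B->CB, C->A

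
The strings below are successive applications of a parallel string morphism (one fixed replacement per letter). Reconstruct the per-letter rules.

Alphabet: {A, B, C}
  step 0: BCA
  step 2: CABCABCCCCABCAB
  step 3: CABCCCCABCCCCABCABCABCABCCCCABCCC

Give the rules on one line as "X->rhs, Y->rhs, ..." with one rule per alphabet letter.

A->CC, B->C, C->CAB

  step 2 ⇒ step 3: CABCABCCCCABCAB ⇒ CAB·CC·C·CAB·CC·C·CAB·CAB·CAB·CAB·CC·C·CAB·CC·C
    A ↦ CC
    B ↦ C
    C ↦ CAB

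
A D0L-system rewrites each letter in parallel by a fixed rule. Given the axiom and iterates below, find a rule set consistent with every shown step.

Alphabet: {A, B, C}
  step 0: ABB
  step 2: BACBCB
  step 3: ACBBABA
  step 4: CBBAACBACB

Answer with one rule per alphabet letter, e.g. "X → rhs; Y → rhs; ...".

A->CB, B->A, C->B

  step 3 ⇒ step 4: ACBBABA ⇒ CB·B·A·A·CB·A·CB
    A ↦ CB
    B ↦ A
    C ↦ B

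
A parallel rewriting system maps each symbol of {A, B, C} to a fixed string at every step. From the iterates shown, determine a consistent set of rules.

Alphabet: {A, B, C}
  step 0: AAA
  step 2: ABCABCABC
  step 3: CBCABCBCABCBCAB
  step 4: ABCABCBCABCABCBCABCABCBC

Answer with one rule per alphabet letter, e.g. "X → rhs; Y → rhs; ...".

A->CB, B->C, C->AB

  step 3 ⇒ step 4: CBCABCBCABCBCAB ⇒ AB·C·AB·CB·C·AB·C·AB·CB·C·AB·C·AB·CB·C
    A ↦ CB
    B ↦ C
    C ↦ AB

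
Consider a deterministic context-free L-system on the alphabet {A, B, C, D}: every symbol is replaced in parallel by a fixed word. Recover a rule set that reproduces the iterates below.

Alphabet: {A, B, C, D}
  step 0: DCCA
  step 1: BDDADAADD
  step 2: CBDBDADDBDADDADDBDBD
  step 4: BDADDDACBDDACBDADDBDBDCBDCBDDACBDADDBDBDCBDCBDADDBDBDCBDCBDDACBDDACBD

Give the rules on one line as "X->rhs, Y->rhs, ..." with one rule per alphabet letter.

  step 1 ⇒ step 2: BDDADAADD ⇒ C·BD·BD·ADD·BD·ADD·ADD·BD·BD
    A ↦ ADD
    B ↦ C
    D ↦ BD
  step 0 ⇒ step 1: DCCA ⇒ BD·DA·DA·ADD
    C ↦ DA

A->ADD, B->C, C->DA, D->BD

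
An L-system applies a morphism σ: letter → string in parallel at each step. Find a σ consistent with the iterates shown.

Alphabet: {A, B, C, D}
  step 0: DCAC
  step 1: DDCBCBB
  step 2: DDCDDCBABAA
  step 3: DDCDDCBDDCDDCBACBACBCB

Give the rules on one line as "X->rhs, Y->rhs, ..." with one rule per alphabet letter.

  step 2 ⇒ step 3: DDCDDCBABAA ⇒ DDC·DDC·B·DDC·DDC·B·A·CB·A·CB·CB
    A ↦ CB
    B ↦ A
    C ↦ B
    D ↦ DDC

A->CB, B->A, C->B, D->DDC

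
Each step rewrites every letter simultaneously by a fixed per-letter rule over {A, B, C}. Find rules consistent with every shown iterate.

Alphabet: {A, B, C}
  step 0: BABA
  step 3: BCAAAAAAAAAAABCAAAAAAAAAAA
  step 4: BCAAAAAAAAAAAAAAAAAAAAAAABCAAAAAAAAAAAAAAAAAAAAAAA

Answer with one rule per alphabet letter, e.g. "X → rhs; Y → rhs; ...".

  step 3 ⇒ step 4: BCAAAAAAAAAAABCAAAAAAAAAAA ⇒ BC·A·AA·AA·AA·AA·AA·AA·AA·AA·AA·AA·AA·BC·A·AA·AA·AA·AA·AA·AA·AA·AA·AA·AA·AA
    A ↦ AA
    B ↦ BC
    C ↦ A

A->AA, B->BC, C->A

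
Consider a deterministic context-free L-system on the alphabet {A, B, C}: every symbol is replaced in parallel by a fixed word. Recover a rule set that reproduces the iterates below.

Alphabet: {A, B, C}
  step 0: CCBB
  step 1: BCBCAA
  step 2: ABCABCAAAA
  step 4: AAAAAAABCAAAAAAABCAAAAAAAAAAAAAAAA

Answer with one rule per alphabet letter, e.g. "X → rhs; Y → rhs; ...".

A->AA, B->A, C->BC

  step 1 ⇒ step 2: BCBCAA ⇒ A·BC·A·BC·AA·AA
    A ↦ AA
    B ↦ A
    C ↦ BC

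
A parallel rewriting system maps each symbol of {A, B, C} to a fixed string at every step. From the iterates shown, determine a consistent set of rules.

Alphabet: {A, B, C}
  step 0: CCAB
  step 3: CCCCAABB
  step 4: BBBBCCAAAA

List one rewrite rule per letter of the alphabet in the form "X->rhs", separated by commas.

A->C, B->AA, C->B

  step 3 ⇒ step 4: CCCCAABB ⇒ B·B·B·B·C·C·AA·AA
    A ↦ C
    B ↦ AA
    C ↦ B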